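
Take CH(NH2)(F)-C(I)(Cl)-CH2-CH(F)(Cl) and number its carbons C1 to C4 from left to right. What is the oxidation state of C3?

-2

Bonds to more-electronegative neighbours contribute +1 each, bonds to H or metals contribute −1 each, and C–C bonds contribute 0.
C3 has one bond to C (0), one bond to C (0), one bond to H (-1), one bond to H (-1).
Oxidation state = 0 + 0 − 1 − 1 = -2.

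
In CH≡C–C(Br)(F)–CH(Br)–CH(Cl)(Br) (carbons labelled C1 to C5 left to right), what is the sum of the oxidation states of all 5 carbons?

+2

Tallying each carbon's bonds:
C1: 3C, 1H → 0 − 1 = -1
C2: 4C → 0 = 0
C3: 2C, 1F, 1Br → 0 + 1 + 1 = +2
C4: 2C, 1H, 1Br → 0 − 1 + 1 = 0
C5: 1C, 1H, 1Cl, 1Br → 0 − 1 + 1 + 1 = +1
Sum = -1 + 0 + 2 + 0 + 1 = +2.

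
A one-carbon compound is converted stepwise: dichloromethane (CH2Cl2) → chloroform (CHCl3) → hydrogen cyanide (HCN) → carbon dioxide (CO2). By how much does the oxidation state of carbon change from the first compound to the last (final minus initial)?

Carbon oxidation states along the series — dichloromethane: 0, chloroform: +2, hydrogen cyanide: +2, carbon dioxide: +4.
Net change = +4 − (0) = +4.

+4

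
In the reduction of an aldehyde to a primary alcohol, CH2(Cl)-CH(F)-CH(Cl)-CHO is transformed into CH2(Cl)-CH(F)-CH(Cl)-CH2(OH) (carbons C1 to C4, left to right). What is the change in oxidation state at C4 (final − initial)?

Before: C4 has 1 bond to C, 1 bond to H, 2 bonds to O → oxidation state +1.
After: C4 has 1 bond to C, 2 bonds to H, 1 bond to O → oxidation state -1.
Δ = -1 − (+1) = -2, so this is a reduction at C4.

-2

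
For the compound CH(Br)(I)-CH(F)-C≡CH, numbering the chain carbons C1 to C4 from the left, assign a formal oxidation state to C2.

C2 has one bond to C (0), one bond to C (0), one bond to H (-1), one bond to F (+1).
Oxidation state = 0 + 0 − 1 + 1 = 0.

0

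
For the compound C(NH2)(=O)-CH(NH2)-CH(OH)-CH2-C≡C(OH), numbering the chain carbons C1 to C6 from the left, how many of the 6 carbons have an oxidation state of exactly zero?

Bonds to more-electronegative neighbours contribute +1 each, bonds to H or metals contribute −1 each, and C–C bonds contribute 0. Tallying each carbon:
C1: 1C, 2O, 1N → 0 + 2 + 1 = +3
C2: 2C, 1H, 1N → 0 − 1 + 1 = 0
C3: 2C, 1H, 1O → 0 − 1 + 1 = 0
C4: 2C, 2H → 0 − 2 = -2
C5: 4C → 0 = 0
C6: 3C, 1O → 0 + 1 = +1
3 carbons (C2, C3, C5) meet the condition.

3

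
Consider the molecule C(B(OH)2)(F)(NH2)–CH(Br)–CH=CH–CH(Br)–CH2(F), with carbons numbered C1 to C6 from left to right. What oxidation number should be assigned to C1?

C1 has one bond to C (0), one bond to B (-1), one bond to F (+1), one bond to N (+1).
Oxidation state = 0 − 1 + 1 + 1 = +1.

+1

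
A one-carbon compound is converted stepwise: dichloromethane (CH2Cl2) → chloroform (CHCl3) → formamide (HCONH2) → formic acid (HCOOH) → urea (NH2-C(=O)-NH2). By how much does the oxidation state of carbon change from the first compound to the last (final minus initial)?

Carbon oxidation states along the series — dichloromethane: 0, chloroform: +2, formamide: +2, formic acid: +2, urea: +4.
Net change = +4 − (0) = +4.

+4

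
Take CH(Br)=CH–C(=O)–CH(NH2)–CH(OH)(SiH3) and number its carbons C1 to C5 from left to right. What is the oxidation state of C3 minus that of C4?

C3: 2C, 2O → 0 + 2 = +2
C4: 2C, 1H, 1N → 0 − 1 + 1 = 0
Difference: +2 − (0) = +2.

+2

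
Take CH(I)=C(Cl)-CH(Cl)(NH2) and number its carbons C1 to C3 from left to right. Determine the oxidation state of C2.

+1

C2 has a double bond to C (2×0 = 0), one bond to C (0), one bond to Cl (+1).
Oxidation state = 0 + 0 + 1 = +1.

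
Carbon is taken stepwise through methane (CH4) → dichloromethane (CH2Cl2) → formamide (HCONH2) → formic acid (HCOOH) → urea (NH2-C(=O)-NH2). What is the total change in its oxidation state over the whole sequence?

Carbon oxidation states along the series — methane: -4, dichloromethane: 0, formamide: +2, formic acid: +2, urea: +4.
Net change = +4 − (-4) = +8.

+8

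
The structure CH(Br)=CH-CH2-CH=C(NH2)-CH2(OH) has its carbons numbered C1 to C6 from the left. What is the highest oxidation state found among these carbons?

Tallying each carbon's bonds:
C1: 2C, 1H, 1Br → 0 − 1 + 1 = 0
C2: 3C, 1H → 0 − 1 = -1
C3: 2C, 2H → 0 − 2 = -2
C4: 3C, 1H → 0 − 1 = -1
C5: 3C, 1N → 0 + 1 = +1
C6: 1C, 2H, 1O → 0 − 2 + 1 = -1
The highest value is +1.

+1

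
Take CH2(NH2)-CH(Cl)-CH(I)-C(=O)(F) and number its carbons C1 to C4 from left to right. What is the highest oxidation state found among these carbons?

+3

Assign +1 per bond to O/N/halogen, −1 per bond to H or an electropositive element, and 0 per bond to carbon. Tallying each carbon:
C1: 1C, 2H, 1N → 0 − 2 + 1 = -1
C2: 2C, 1H, 1Cl → 0 − 1 + 1 = 0
C3: 2C, 1H, 1I → 0 − 1 + 1 = 0
C4: 1C, 2O, 1F → 0 + 2 + 1 = +3
The highest value is +3.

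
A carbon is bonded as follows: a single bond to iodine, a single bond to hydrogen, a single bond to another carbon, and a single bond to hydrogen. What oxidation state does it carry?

-1

Bonds to more-electronegative neighbours contribute +1 each, bonds to H or metals contribute −1 each, and C–C bonds contribute 0.
The carbon has one bond to C (0), one bond to H (-1), one bond to H (-1), one bond to I (+1).
Oxidation state = 0 − 1 − 1 + 1 = -1.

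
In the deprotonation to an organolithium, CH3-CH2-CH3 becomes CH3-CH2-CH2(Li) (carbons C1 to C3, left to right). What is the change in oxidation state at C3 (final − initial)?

0

Before: C3 has 1 bond to C, 3 bonds to H → oxidation state -3.
After: C3 has 1 bond to C, 2 bonds to H, 1 bond to Li → oxidation state -3.
Δ = -3 − (-3) = 0, so no net redox change at C3.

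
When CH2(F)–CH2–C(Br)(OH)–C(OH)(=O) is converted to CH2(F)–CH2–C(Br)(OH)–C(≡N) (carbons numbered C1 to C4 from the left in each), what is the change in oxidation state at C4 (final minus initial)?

0

Before: C4 has 1 bond to C, 3 bonds to O → oxidation state +3.
After: C4 has 1 bond to C, 3 bonds to N → oxidation state +3.
Δ = +3 − (+3) = 0, so no net redox change at C4.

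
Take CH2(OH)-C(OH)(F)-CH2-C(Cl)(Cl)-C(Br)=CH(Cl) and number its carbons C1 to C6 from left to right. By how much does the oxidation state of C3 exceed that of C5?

C3: 2C, 2H → 0 − 2 = -2
C5: 3C, 1Br → 0 + 1 = +1
Difference: -2 − (+1) = -3.

-3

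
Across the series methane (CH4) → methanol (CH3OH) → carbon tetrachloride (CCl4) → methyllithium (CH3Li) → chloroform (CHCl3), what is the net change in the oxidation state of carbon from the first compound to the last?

+6

Carbon oxidation states along the series — methane: -4, methanol: -2, carbon tetrachloride: +4, methyllithium: -4, chloroform: +2.
Net change = +2 − (-4) = +6.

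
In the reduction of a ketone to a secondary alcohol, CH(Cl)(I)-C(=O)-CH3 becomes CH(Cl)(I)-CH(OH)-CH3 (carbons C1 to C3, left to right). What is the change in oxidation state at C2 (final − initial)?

Before: C2 has 2 bonds to C, 2 bonds to O → oxidation state +2.
After: C2 has 2 bonds to C, 1 bond to H, 1 bond to O → oxidation state 0.
Δ = 0 − (+2) = -2, so this is a reduction at C2.

-2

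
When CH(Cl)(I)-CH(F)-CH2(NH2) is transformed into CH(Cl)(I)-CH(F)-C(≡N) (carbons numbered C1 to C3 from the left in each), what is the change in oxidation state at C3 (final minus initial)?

Before: C3 has 1 bond to C, 2 bonds to H, 1 bond to N → oxidation state -1.
After: C3 has 1 bond to C, 3 bonds to N → oxidation state +3.
Δ = +3 − (-1) = +4, so this is an oxidation at C3.

+4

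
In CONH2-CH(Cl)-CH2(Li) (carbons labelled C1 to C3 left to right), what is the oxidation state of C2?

Count +1 for every bond to an atom more electronegative than carbon and −1 for every bond to one less electronegative; C–C bonds are 0.
C2 has one bond to C (0), one bond to C (0), one bond to Cl (+1), one bond to H (-1).
Oxidation state = 0 + 0 + 1 − 1 = 0.

0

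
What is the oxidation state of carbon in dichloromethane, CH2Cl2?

The carbon has one bond to H (-1), one bond to H (-1), one bond to Cl (+1), one bond to Cl (+1).
Oxidation state = -1 − 1 + 1 + 1 = 0.

0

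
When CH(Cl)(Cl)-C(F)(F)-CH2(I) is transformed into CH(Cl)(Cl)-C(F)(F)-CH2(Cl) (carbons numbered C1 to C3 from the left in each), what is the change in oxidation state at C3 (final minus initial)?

0

Before: C3 has 1 bond to C, 2 bonds to H, 1 bond to I → oxidation state -1.
After: C3 has 1 bond to C, 2 bonds to H, 1 bond to Cl → oxidation state -1.
Δ = -1 − (-1) = 0, so no net redox change at C3.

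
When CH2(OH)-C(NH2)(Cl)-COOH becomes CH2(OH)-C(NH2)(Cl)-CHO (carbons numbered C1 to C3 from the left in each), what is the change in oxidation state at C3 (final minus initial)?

Before: C3 has 1 bond to C, 3 bonds to O → oxidation state +3.
After: C3 has 1 bond to C, 1 bond to H, 2 bonds to O → oxidation state +1.
Δ = +1 − (+3) = -2, so this is a reduction at C3.

-2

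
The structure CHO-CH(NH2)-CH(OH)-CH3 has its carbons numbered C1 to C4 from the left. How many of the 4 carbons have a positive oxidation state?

1

Tallying each carbon's bonds:
C1: 1C, 1H, 2O → 0 − 1 + 2 = +1
C2: 2C, 1H, 1N → 0 − 1 + 1 = 0
C3: 2C, 1H, 1O → 0 − 1 + 1 = 0
C4: 1C, 3H → 0 − 3 = -3
1 carbon (C1) meets the condition.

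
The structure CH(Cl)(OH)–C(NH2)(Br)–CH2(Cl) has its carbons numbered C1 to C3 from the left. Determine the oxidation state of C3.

-1

C3 has one bond to C (0), one bond to Cl (+1), one bond to H (-1), one bond to H (-1).
Oxidation state = 0 + 1 − 1 − 1 = -1.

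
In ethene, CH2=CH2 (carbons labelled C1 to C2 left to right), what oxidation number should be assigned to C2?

-2

C2 has one bond to H (-1), one bond to H (-1), a double bond to C (2×0 = 0).
Oxidation state = -1 − 1 + 0 = -2.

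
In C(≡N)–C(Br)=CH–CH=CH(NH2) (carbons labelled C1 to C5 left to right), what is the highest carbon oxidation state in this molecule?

Each bond to a more electronegative atom (O, N, halogen) counts +1, each bond to a less electronegative atom (H, metal, B, Si) counts −1, and each C–C bond counts 0. Tallying each carbon:
C1: 1C, 3N → 0 + 3 = +3
C2: 3C, 1Br → 0 + 1 = +1
C3: 3C, 1H → 0 − 1 = -1
C4: 3C, 1H → 0 − 1 = -1
C5: 2C, 1H, 1N → 0 − 1 + 1 = 0
The highest value is +3.

+3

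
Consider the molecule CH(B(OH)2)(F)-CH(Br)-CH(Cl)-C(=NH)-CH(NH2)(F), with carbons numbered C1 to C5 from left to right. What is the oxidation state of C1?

-1

Assign +1 per bond to O/N/halogen, −1 per bond to H or an electropositive element, and 0 per bond to carbon.
C1 has one bond to C (0), one bond to B (-1), one bond to H (-1), one bond to F (+1).
Oxidation state = 0 − 1 − 1 + 1 = -1.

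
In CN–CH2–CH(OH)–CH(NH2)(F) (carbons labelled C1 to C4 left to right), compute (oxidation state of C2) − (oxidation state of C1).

C2: 2C, 2H → 0 − 2 = -2
C1: 1C, 3N → 0 + 3 = +3
Difference: -2 − (+3) = -5.

-5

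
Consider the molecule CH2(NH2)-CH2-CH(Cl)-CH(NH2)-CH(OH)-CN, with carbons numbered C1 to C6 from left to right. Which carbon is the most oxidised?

Tallying each carbon's bonds:
C1: 1C, 2H, 1N → 0 − 2 + 1 = -1
C2: 2C, 2H → 0 − 2 = -2
C3: 2C, 1H, 1Cl → 0 − 1 + 1 = 0
C4: 2C, 1H, 1N → 0 − 1 + 1 = 0
C5: 2C, 1H, 1O → 0 − 1 + 1 = 0
C6: 1C, 3N → 0 + 3 = +3
The most oxidised carbon is C6 at +3.

C6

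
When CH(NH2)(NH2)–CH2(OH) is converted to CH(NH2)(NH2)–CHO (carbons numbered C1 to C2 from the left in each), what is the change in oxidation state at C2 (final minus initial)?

+2

Before: C2 has 1 bond to C, 2 bonds to H, 1 bond to O → oxidation state -1.
After: C2 has 1 bond to C, 1 bond to H, 2 bonds to O → oxidation state +1.
Δ = +1 − (-1) = +2, so this is an oxidation at C2.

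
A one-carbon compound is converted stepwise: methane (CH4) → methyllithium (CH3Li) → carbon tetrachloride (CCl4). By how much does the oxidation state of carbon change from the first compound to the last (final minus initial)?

+8

Carbon oxidation states along the series — methane: -4, methyllithium: -4, carbon tetrachloride: +4.
Net change = +4 − (-4) = +8.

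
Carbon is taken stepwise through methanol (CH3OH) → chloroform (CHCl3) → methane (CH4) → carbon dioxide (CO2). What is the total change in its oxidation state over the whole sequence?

Carbon oxidation states along the series — methanol: -2, chloroform: +2, methane: -4, carbon dioxide: +4.
Net change = +4 − (-2) = +6.

+6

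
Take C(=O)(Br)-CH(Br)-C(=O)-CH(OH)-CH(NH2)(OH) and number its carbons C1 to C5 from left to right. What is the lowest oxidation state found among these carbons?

0

Tallying each carbon's bonds:
C1: 1C, 2O, 1Br → 0 + 2 + 1 = +3
C2: 2C, 1H, 1Br → 0 − 1 + 1 = 0
C3: 2C, 2O → 0 + 2 = +2
C4: 2C, 1H, 1O → 0 − 1 + 1 = 0
C5: 1C, 1H, 1O, 1N → 0 − 1 + 1 + 1 = +1
The lowest value is 0.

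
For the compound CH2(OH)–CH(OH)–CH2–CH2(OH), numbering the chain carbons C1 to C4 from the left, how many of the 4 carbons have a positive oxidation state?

Each bond to a more electronegative atom (O, N, halogen) counts +1, each bond to a less electronegative atom (H, metal, B, Si) counts −1, and each C–C bond counts 0. Tallying each carbon:
C1: 1C, 2H, 1O → 0 − 2 + 1 = -1
C2: 2C, 1H, 1O → 0 − 1 + 1 = 0
C3: 2C, 2H → 0 − 2 = -2
C4: 1C, 2H, 1O → 0 − 2 + 1 = -1
0 carbons meet the condition.

0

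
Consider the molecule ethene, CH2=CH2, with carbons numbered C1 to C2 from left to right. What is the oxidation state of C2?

C2 has one bond to H (-1), one bond to H (-1), a double bond to C (2×0 = 0).
Oxidation state = -1 − 1 + 0 = -2.

-2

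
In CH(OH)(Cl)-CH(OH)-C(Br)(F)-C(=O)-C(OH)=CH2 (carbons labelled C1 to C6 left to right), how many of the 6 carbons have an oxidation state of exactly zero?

Assign +1 per bond to O/N/halogen, −1 per bond to H or an electropositive element, and 0 per bond to carbon. Tallying each carbon:
C1: 1C, 1H, 1O, 1Cl → 0 − 1 + 1 + 1 = +1
C2: 2C, 1H, 1O → 0 − 1 + 1 = 0
C3: 2C, 1F, 1Br → 0 + 1 + 1 = +2
C4: 2C, 2O → 0 + 2 = +2
C5: 3C, 1O → 0 + 1 = +1
C6: 2C, 2H → 0 − 2 = -2
1 carbon (C2) meets the condition.

1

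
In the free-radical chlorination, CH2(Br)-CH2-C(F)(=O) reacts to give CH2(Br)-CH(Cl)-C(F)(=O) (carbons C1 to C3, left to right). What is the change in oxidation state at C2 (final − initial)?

Before: C2 has 2 bonds to C, 2 bonds to H → oxidation state -2.
After: C2 has 2 bonds to C, 1 bond to H, 1 bond to Cl → oxidation state 0.
Δ = 0 − (-2) = +2, so this is an oxidation at C2.

+2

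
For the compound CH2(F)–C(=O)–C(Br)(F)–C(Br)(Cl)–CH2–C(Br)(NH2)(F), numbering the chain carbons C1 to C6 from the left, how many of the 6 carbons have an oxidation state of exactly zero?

0

Each bond to a more electronegative atom (O, N, halogen) counts +1, each bond to a less electronegative atom (H, metal, B, Si) counts −1, and each C–C bond counts 0. Tallying each carbon:
C1: 1C, 2H, 1F → 0 − 2 + 1 = -1
C2: 2C, 2O → 0 + 2 = +2
C3: 2C, 1F, 1Br → 0 + 1 + 1 = +2
C4: 2C, 1Cl, 1Br → 0 + 1 + 1 = +2
C5: 2C, 2H → 0 − 2 = -2
C6: 1C, 1N, 1F, 1Br → 0 + 1 + 1 + 1 = +3
0 carbons meet the condition.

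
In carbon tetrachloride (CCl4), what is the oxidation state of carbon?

+4

The carbon has one bond to Cl (+1), one bond to Cl (+1), one bond to Cl (+1), one bond to Cl (+1).
Oxidation state = +1 + 1 + 1 + 1 = +4.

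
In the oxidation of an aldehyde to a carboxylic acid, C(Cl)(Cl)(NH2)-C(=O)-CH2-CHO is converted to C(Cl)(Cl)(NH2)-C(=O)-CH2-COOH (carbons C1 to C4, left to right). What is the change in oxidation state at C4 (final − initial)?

+2

Before: C4 has 1 bond to C, 1 bond to H, 2 bonds to O → oxidation state +1.
After: C4 has 1 bond to C, 3 bonds to O → oxidation state +3.
Δ = +3 − (+1) = +2, so this is an oxidation at C4.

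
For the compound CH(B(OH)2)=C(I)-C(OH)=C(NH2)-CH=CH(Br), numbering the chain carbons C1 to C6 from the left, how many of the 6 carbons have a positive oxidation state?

3

Assign +1 per bond to O/N/halogen, −1 per bond to H or an electropositive element, and 0 per bond to carbon. Tallying each carbon:
C1: 2C, 1H, 1B → 0 − 1 − 1 = -2
C2: 3C, 1I → 0 + 1 = +1
C3: 3C, 1O → 0 + 1 = +1
C4: 3C, 1N → 0 + 1 = +1
C5: 3C, 1H → 0 − 1 = -1
C6: 2C, 1H, 1Br → 0 − 1 + 1 = 0
3 carbons (C2, C3, C4) meet the condition.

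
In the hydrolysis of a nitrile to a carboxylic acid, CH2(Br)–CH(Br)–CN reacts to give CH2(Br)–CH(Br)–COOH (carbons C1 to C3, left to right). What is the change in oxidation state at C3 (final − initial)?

0

Before: C3 has 1 bond to C, 3 bonds to N → oxidation state +3.
After: C3 has 1 bond to C, 3 bonds to O → oxidation state +3.
Δ = +3 − (+3) = 0, so no net redox change at C3.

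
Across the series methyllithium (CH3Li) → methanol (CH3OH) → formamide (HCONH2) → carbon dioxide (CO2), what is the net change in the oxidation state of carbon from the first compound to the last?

Carbon oxidation states along the series — methyllithium: -4, methanol: -2, formamide: +2, carbon dioxide: +4.
Net change = +4 − (-4) = +8.

+8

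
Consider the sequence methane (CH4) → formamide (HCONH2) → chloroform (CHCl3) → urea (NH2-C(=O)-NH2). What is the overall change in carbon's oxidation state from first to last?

Carbon oxidation states along the series — methane: -4, formamide: +2, chloroform: +2, urea: +4.
Net change = +4 − (-4) = +8.

+8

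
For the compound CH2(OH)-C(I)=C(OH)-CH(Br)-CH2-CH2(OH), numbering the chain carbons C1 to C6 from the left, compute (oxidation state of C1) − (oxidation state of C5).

C1: 1C, 2H, 1O → 0 − 2 + 1 = -1
C5: 2C, 2H → 0 − 2 = -2
Difference: -1 − (-2) = +1.

+1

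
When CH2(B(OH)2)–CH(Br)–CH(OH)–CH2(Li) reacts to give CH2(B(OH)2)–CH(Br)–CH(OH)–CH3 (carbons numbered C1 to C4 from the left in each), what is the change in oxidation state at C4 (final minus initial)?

Before: C4 has 1 bond to C, 2 bonds to H, 1 bond to Li → oxidation state -3.
After: C4 has 1 bond to C, 3 bonds to H → oxidation state -3.
Δ = -3 − (-3) = 0, so no net redox change at C4.

0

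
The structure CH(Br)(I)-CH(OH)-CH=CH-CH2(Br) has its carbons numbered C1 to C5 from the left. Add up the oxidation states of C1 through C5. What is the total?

-2

Tallying each carbon's bonds:
C1: 1C, 1H, 1Br, 1I → 0 − 1 + 1 + 1 = +1
C2: 2C, 1H, 1O → 0 − 1 + 1 = 0
C3: 3C, 1H → 0 − 1 = -1
C4: 3C, 1H → 0 − 1 = -1
C5: 1C, 2H, 1Br → 0 − 2 + 1 = -1
Sum = +1 + 0 − 1 − 1 − 1 = -2.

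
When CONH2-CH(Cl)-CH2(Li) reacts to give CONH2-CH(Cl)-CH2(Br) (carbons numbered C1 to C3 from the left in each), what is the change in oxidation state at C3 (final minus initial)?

+2

Before: C3 has 1 bond to C, 2 bonds to H, 1 bond to Li → oxidation state -3.
After: C3 has 1 bond to C, 2 bonds to H, 1 bond to Br → oxidation state -1.
Δ = -1 − (-3) = +2, so this is an oxidation at C3.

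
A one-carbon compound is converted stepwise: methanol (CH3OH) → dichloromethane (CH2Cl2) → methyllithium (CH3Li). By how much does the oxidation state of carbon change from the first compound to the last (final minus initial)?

Carbon oxidation states along the series — methanol: -2, dichloromethane: 0, methyllithium: -4.
Net change = -4 − (-2) = -2.

-2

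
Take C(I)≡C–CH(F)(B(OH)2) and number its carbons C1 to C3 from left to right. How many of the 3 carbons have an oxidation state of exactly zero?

Tallying each carbon's bonds:
C1: 3C, 1I → 0 + 1 = +1
C2: 4C → 0 = 0
C3: 1C, 1H, 1F, 1B → 0 − 1 + 1 − 1 = -1
1 carbon (C2) meets the condition.

1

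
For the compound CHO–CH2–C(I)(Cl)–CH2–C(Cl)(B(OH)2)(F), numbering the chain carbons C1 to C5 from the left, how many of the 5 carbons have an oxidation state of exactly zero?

Tallying each carbon's bonds:
C1: 1C, 1H, 2O → 0 − 1 + 2 = +1
C2: 2C, 2H → 0 − 2 = -2
C3: 2C, 1Cl, 1I → 0 + 1 + 1 = +2
C4: 2C, 2H → 0 − 2 = -2
C5: 1C, 1F, 1Cl, 1B → 0 + 1 + 1 − 1 = +1
0 carbons meet the condition.

0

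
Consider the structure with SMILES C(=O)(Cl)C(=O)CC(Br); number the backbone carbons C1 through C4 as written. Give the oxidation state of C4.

-1

Bonds to more-electronegative neighbours contribute +1 each, bonds to H or metals contribute −1 each, and C–C bonds contribute 0.
C4 has one bond to C (0), one bond to H (-1), one bond to H (-1), one bond to Br (+1).
Oxidation state = 0 − 1 − 1 + 1 = -1.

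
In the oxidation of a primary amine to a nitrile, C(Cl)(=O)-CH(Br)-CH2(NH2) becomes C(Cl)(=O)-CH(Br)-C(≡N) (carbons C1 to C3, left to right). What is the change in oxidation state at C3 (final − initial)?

+4

Before: C3 has 1 bond to C, 2 bonds to H, 1 bond to N → oxidation state -1.
After: C3 has 1 bond to C, 3 bonds to N → oxidation state +3.
Δ = +3 − (-1) = +4, so this is an oxidation at C3.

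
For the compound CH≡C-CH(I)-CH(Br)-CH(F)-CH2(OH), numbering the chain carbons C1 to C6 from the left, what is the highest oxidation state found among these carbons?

0

Tallying each carbon's bonds:
C1: 3C, 1H → 0 − 1 = -1
C2: 4C → 0 = 0
C3: 2C, 1H, 1I → 0 − 1 + 1 = 0
C4: 2C, 1H, 1Br → 0 − 1 + 1 = 0
C5: 2C, 1H, 1F → 0 − 1 + 1 = 0
C6: 1C, 2H, 1O → 0 − 2 + 1 = -1
The highest value is 0.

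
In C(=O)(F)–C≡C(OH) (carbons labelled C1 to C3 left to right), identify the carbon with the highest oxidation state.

Count +1 for every bond to an atom more electronegative than carbon and −1 for every bond to one less electronegative; C–C bonds are 0. Tallying each carbon:
C1: 1C, 2O, 1F → 0 + 2 + 1 = +3
C2: 4C → 0 = 0
C3: 3C, 1O → 0 + 1 = +1
The most oxidised carbon is C1 at +3.

C1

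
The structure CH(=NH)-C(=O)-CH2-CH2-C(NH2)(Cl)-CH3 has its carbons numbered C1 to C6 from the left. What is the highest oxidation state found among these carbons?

+2

Assign +1 per bond to O/N/halogen, −1 per bond to H or an electropositive element, and 0 per bond to carbon. Tallying each carbon:
C1: 1C, 1H, 2N → 0 − 1 + 2 = +1
C2: 2C, 2O → 0 + 2 = +2
C3: 2C, 2H → 0 − 2 = -2
C4: 2C, 2H → 0 − 2 = -2
C5: 2C, 1N, 1Cl → 0 + 1 + 1 = +2
C6: 1C, 3H → 0 − 3 = -3
The highest value is +2.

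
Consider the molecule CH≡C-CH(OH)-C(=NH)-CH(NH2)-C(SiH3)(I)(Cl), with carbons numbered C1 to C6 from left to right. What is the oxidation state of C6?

+1

Bonds to more-electronegative neighbours contribute +1 each, bonds to H or metals contribute −1 each, and C–C bonds contribute 0.
C6 has one bond to C (0), one bond to Si (-1), one bond to I (+1), one bond to Cl (+1).
Oxidation state = 0 − 1 + 1 + 1 = +1.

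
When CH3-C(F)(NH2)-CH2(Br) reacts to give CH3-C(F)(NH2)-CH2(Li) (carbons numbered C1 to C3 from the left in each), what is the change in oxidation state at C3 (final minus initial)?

-2

Before: C3 has 1 bond to C, 2 bonds to H, 1 bond to Br → oxidation state -1.
After: C3 has 1 bond to C, 2 bonds to H, 1 bond to Li → oxidation state -3.
Δ = -3 − (-1) = -2, so this is a reduction at C3.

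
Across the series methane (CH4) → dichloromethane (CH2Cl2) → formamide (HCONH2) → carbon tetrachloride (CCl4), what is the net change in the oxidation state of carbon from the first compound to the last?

Carbon oxidation states along the series — methane: -4, dichloromethane: 0, formamide: +2, carbon tetrachloride: +4.
Net change = +4 − (-4) = +8.

+8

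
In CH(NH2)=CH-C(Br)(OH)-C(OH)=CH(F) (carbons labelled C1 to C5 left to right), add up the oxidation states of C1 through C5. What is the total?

+2

Each bond to a more electronegative atom (O, N, halogen) counts +1, each bond to a less electronegative atom (H, metal, B, Si) counts −1, and each C–C bond counts 0. Tallying each carbon:
C1: 2C, 1H, 1N → 0 − 1 + 1 = 0
C2: 3C, 1H → 0 − 1 = -1
C3: 2C, 1O, 1Br → 0 + 1 + 1 = +2
C4: 3C, 1O → 0 + 1 = +1
C5: 2C, 1H, 1F → 0 − 1 + 1 = 0
Sum = 0 − 1 + 2 + 1 + 0 = +2.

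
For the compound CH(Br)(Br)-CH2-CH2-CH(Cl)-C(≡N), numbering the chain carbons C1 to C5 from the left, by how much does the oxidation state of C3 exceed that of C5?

-5

C3: 2C, 2H → 0 − 2 = -2
C5: 1C, 3N → 0 + 3 = +3
Difference: -2 − (+3) = -5.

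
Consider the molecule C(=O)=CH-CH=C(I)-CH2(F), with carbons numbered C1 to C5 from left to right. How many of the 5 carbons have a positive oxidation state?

2

Tallying each carbon's bonds:
C1: 2C, 2O → 0 + 2 = +2
C2: 3C, 1H → 0 − 1 = -1
C3: 3C, 1H → 0 − 1 = -1
C4: 3C, 1I → 0 + 1 = +1
C5: 1C, 2H, 1F → 0 − 2 + 1 = -1
2 carbons (C1, C4) meet the condition.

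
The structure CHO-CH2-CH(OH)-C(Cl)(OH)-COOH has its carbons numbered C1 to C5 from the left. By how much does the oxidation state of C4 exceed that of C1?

C4: 2C, 1O, 1Cl → 0 + 1 + 1 = +2
C1: 1C, 1H, 2O → 0 − 1 + 2 = +1
Difference: +2 − (+1) = +1.

+1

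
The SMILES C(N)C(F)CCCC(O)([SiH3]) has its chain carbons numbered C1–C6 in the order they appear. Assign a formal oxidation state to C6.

Count +1 for every bond to an atom more electronegative than carbon and −1 for every bond to one less electronegative; C–C bonds are 0.
C6 has one bond to C (0), one bond to O (+1), one bond to H (-1), one bond to Si (-1).
Oxidation state = 0 + 1 − 1 − 1 = -1.

-1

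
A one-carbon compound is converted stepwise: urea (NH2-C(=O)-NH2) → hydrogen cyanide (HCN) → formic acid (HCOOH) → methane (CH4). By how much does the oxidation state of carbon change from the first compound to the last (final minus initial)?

-8

Carbon oxidation states along the series — urea: +4, hydrogen cyanide: +2, formic acid: +2, methane: -4.
Net change = -4 − (+4) = -8.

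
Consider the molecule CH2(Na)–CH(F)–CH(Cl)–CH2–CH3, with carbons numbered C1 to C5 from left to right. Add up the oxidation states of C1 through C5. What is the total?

Count +1 for every bond to an atom more electronegative than carbon and −1 for every bond to one less electronegative; C–C bonds are 0. Tallying each carbon:
C1: 1C, 2H, 1Na → 0 − 2 − 1 = -3
C2: 2C, 1H, 1F → 0 − 1 + 1 = 0
C3: 2C, 1H, 1Cl → 0 − 1 + 1 = 0
C4: 2C, 2H → 0 − 2 = -2
C5: 1C, 3H → 0 − 3 = -3
Sum = -3 + 0 + 0 − 2 − 3 = -8.

-8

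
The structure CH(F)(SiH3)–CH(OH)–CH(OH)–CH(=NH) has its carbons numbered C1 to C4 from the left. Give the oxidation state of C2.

C2 has one bond to C (0), one bond to C (0), one bond to O (+1), one bond to H (-1).
Oxidation state = 0 + 0 + 1 − 1 = 0.

0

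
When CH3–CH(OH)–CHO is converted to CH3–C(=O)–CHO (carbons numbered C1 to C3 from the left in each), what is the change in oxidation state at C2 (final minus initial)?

Before: C2 has 2 bonds to C, 1 bond to H, 1 bond to O → oxidation state 0.
After: C2 has 2 bonds to C, 2 bonds to O → oxidation state +2.
Δ = +2 − (0) = +2, so this is an oxidation at C2.

+2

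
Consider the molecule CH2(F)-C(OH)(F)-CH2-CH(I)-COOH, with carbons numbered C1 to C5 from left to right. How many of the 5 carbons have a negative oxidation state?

2

Tallying each carbon's bonds:
C1: 1C, 2H, 1F → 0 − 2 + 1 = -1
C2: 2C, 1O, 1F → 0 + 1 + 1 = +2
C3: 2C, 2H → 0 − 2 = -2
C4: 2C, 1H, 1I → 0 − 1 + 1 = 0
C5: 1C, 3O → 0 + 3 = +3
2 carbons (C1, C3) meet the condition.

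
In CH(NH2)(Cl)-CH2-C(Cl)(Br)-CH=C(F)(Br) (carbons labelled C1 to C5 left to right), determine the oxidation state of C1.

+1

Bonds to more-electronegative neighbours contribute +1 each, bonds to H or metals contribute −1 each, and C–C bonds contribute 0.
C1 has one bond to C (0), one bond to H (-1), one bond to N (+1), one bond to Cl (+1).
Oxidation state = 0 − 1 + 1 + 1 = +1.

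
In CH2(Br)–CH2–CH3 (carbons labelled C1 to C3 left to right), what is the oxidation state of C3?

-3

C3 has one bond to C (0), one bond to H (-1), one bond to H (-1), one bond to H (-1).
Oxidation state = 0 − 1 − 1 − 1 = -3.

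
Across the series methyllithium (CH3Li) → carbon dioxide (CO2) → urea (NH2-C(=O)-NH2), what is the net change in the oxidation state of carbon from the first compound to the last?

+8

Carbon oxidation states along the series — methyllithium: -4, carbon dioxide: +4, urea: +4.
Net change = +4 − (-4) = +8.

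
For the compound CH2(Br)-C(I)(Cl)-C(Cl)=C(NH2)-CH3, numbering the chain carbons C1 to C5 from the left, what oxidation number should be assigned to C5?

-3

C5 has one bond to C (0), one bond to H (-1), one bond to H (-1), one bond to H (-1).
Oxidation state = 0 − 1 − 1 − 1 = -3.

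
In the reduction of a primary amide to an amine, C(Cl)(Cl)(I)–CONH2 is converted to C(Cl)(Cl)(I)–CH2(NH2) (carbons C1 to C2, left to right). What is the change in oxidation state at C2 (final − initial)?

-4

Before: C2 has 1 bond to C, 2 bonds to O, 1 bond to N → oxidation state +3.
After: C2 has 1 bond to C, 2 bonds to H, 1 bond to N → oxidation state -1.
Δ = -1 − (+3) = -4, so this is a reduction at C2.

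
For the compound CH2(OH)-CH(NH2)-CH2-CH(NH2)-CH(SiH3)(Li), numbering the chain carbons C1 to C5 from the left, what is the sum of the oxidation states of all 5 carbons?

Assign +1 per bond to O/N/halogen, −1 per bond to H or an electropositive element, and 0 per bond to carbon. Tallying each carbon:
C1: 1C, 2H, 1O → 0 − 2 + 1 = -1
C2: 2C, 1H, 1N → 0 − 1 + 1 = 0
C3: 2C, 2H → 0 − 2 = -2
C4: 2C, 1H, 1N → 0 − 1 + 1 = 0
C5: 1C, 1H, 1Li, 1Si → 0 − 1 − 1 − 1 = -3
Sum = -1 + 0 − 2 + 0 − 3 = -6.

-6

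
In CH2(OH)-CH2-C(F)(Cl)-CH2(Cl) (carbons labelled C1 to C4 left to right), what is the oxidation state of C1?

C1 has one bond to C (0), one bond to H (-1), one bond to H (-1), one bond to O (+1).
Oxidation state = 0 − 1 − 1 + 1 = -1.

-1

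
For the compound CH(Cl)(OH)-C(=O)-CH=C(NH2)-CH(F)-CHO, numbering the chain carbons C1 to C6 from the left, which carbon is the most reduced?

C3

Tallying each carbon's bonds:
C1: 1C, 1H, 1O, 1Cl → 0 − 1 + 1 + 1 = +1
C2: 2C, 2O → 0 + 2 = +2
C3: 3C, 1H → 0 − 1 = -1
C4: 3C, 1N → 0 + 1 = +1
C5: 2C, 1H, 1F → 0 − 1 + 1 = 0
C6: 1C, 1H, 2O → 0 − 1 + 2 = +1
The most reduced carbon is C3 at -1.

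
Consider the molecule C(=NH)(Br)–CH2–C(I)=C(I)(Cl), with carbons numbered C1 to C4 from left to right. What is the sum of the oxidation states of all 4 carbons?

Bonds to more-electronegative neighbours contribute +1 each, bonds to H or metals contribute −1 each, and C–C bonds contribute 0. Tallying each carbon:
C1: 1C, 2N, 1Br → 0 + 2 + 1 = +3
C2: 2C, 2H → 0 − 2 = -2
C3: 3C, 1I → 0 + 1 = +1
C4: 2C, 1Cl, 1I → 0 + 1 + 1 = +2
Sum = +3 − 2 + 1 + 2 = +4.

+4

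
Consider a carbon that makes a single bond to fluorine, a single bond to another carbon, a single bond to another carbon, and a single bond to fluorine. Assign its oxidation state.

+2

Each bond to a more electronegative atom (O, N, halogen) counts +1, each bond to a less electronegative atom (H, metal, B, Si) counts −1, and each C–C bond counts 0.
The carbon has one bond to C (0), one bond to C (0), one bond to F (+1), one bond to F (+1).
Oxidation state = 0 + 0 + 1 + 1 = +2.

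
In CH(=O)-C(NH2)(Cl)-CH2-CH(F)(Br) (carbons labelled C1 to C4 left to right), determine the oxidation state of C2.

C2 has one bond to C (0), one bond to C (0), one bond to N (+1), one bond to Cl (+1).
Oxidation state = 0 + 0 + 1 + 1 = +2.

+2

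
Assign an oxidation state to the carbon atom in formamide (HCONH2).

Each bond to a more electronegative atom (O, N, halogen) counts +1, each bond to a less electronegative atom (H, metal, B, Si) counts −1, and each C–C bond counts 0.
The carbon has one bond to H (-1), a double bond to O (2×+1 = +2), one bond to N (+1).
Oxidation state = -1 + 2 + 1 = +2.

+2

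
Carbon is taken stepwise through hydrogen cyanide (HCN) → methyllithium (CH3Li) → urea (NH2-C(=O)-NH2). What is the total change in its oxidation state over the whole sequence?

+2

Carbon oxidation states along the series — hydrogen cyanide: +2, methyllithium: -4, urea: +4.
Net change = +4 − (+2) = +2.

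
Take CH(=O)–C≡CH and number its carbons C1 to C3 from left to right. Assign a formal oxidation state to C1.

+1

Bonds to more-electronegative neighbours contribute +1 each, bonds to H or metals contribute −1 each, and C–C bonds contribute 0.
C1 has one bond to C (0), a double bond to O (2×+1 = +2), one bond to H (-1).
Oxidation state = 0 + 2 − 1 = +1.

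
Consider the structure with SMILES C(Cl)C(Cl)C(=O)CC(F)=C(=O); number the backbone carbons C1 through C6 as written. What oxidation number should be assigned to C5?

C5 has one bond to C (0), a double bond to C (2×0 = 0), one bond to F (+1).
Oxidation state = 0 + 0 + 1 = +1.

+1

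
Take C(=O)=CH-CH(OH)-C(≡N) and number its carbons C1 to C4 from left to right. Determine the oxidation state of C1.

C1 has a double bond to C (2×0 = 0), a double bond to O (2×+1 = +2).
Oxidation state = 0 + 2 = +2.

+2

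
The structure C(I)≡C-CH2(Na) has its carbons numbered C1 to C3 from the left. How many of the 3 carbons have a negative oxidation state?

1

Bonds to more-electronegative neighbours contribute +1 each, bonds to H or metals contribute −1 each, and C–C bonds contribute 0. Tallying each carbon:
C1: 3C, 1I → 0 + 1 = +1
C2: 4C → 0 = 0
C3: 1C, 2H, 1Na → 0 − 2 − 1 = -3
1 carbon (C3) meets the condition.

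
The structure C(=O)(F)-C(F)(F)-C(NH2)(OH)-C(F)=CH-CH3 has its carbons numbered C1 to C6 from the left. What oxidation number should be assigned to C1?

Bonds to more-electronegative neighbours contribute +1 each, bonds to H or metals contribute −1 each, and C–C bonds contribute 0.
C1 has one bond to C (0), a double bond to O (2×+1 = +2), one bond to F (+1).
Oxidation state = 0 + 2 + 1 = +3.

+3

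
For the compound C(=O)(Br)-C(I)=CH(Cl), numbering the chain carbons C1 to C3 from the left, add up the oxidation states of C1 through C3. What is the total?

+4

Tallying each carbon's bonds:
C1: 1C, 2O, 1Br → 0 + 2 + 1 = +3
C2: 3C, 1I → 0 + 1 = +1
C3: 2C, 1H, 1Cl → 0 − 1 + 1 = 0
Sum = +3 + 1 + 0 = +4.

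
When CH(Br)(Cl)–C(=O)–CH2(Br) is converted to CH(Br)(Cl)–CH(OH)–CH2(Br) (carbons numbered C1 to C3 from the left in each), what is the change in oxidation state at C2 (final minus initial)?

Before: C2 has 2 bonds to C, 2 bonds to O → oxidation state +2.
After: C2 has 2 bonds to C, 1 bond to H, 1 bond to O → oxidation state 0.
Δ = 0 − (+2) = -2, so this is a reduction at C2.

-2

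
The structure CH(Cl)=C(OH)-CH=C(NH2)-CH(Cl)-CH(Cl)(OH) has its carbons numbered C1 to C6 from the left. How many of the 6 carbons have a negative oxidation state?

1

Tallying each carbon's bonds:
C1: 2C, 1H, 1Cl → 0 − 1 + 1 = 0
C2: 3C, 1O → 0 + 1 = +1
C3: 3C, 1H → 0 − 1 = -1
C4: 3C, 1N → 0 + 1 = +1
C5: 2C, 1H, 1Cl → 0 − 1 + 1 = 0
C6: 1C, 1H, 1O, 1Cl → 0 − 1 + 1 + 1 = +1
1 carbon (C3) meets the condition.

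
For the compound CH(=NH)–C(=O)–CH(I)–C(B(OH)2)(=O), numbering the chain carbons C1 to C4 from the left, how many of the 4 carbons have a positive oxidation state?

3

Tallying each carbon's bonds:
C1: 1C, 1H, 2N → 0 − 1 + 2 = +1
C2: 2C, 2O → 0 + 2 = +2
C3: 2C, 1H, 1I → 0 − 1 + 1 = 0
C4: 1C, 2O, 1B → 0 + 2 − 1 = +1
3 carbons (C1, C2, C4) meet the condition.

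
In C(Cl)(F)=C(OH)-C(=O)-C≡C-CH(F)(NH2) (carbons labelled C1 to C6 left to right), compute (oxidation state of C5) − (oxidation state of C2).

C5: 4C → 0 = 0
C2: 3C, 1O → 0 + 1 = +1
Difference: 0 − (+1) = -1.

-1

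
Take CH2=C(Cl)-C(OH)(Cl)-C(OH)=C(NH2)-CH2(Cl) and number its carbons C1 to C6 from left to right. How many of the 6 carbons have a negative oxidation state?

Each bond to a more electronegative atom (O, N, halogen) counts +1, each bond to a less electronegative atom (H, metal, B, Si) counts −1, and each C–C bond counts 0. Tallying each carbon:
C1: 2C, 2H → 0 − 2 = -2
C2: 3C, 1Cl → 0 + 1 = +1
C3: 2C, 1O, 1Cl → 0 + 1 + 1 = +2
C4: 3C, 1O → 0 + 1 = +1
C5: 3C, 1N → 0 + 1 = +1
C6: 1C, 2H, 1Cl → 0 − 2 + 1 = -1
2 carbons (C1, C6) meet the condition.

2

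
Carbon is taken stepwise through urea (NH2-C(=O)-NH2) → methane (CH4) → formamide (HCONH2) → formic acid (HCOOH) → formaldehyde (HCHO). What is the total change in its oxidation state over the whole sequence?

Carbon oxidation states along the series — urea: +4, methane: -4, formamide: +2, formic acid: +2, formaldehyde: 0.
Net change = 0 − (+4) = -4.

-4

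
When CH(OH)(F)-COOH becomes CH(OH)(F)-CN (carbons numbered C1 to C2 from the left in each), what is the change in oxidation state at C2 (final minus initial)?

Before: C2 has 1 bond to C, 3 bonds to O → oxidation state +3.
After: C2 has 1 bond to C, 3 bonds to N → oxidation state +3.
Δ = +3 − (+3) = 0, so no net redox change at C2.

0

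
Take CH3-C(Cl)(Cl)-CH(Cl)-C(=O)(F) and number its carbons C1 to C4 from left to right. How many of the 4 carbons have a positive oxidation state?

2

Bonds to more-electronegative neighbours contribute +1 each, bonds to H or metals contribute −1 each, and C–C bonds contribute 0. Tallying each carbon:
C1: 1C, 3H → 0 − 3 = -3
C2: 2C, 2Cl → 0 + 2 = +2
C3: 2C, 1H, 1Cl → 0 − 1 + 1 = 0
C4: 1C, 2O, 1F → 0 + 2 + 1 = +3
2 carbons (C2, C4) meet the condition.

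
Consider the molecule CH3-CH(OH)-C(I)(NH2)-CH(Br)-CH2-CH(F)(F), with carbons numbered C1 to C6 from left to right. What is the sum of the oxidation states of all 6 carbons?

-2

Tallying each carbon's bonds:
C1: 1C, 3H → 0 − 3 = -3
C2: 2C, 1H, 1O → 0 − 1 + 1 = 0
C3: 2C, 1N, 1I → 0 + 1 + 1 = +2
C4: 2C, 1H, 1Br → 0 − 1 + 1 = 0
C5: 2C, 2H → 0 − 2 = -2
C6: 1C, 1H, 2F → 0 − 1 + 2 = +1
Sum = -3 + 0 + 2 + 0 − 2 + 1 = -2.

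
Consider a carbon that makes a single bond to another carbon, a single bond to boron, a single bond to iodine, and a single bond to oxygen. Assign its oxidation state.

Count +1 for every bond to an atom more electronegative than carbon and −1 for every bond to one less electronegative; C–C bonds are 0.
The carbon has one bond to C (0), one bond to O (+1), one bond to I (+1), one bond to B (-1).
Oxidation state = 0 + 1 + 1 − 1 = +1.

+1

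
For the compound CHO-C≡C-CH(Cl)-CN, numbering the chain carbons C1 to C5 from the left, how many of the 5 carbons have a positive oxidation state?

Tallying each carbon's bonds:
C1: 1C, 1H, 2O → 0 − 1 + 2 = +1
C2: 4C → 0 = 0
C3: 4C → 0 = 0
C4: 2C, 1H, 1Cl → 0 − 1 + 1 = 0
C5: 1C, 3N → 0 + 3 = +3
2 carbons (C1, C5) meet the condition.

2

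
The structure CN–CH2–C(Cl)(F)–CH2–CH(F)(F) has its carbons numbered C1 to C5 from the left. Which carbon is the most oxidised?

C1

Tallying each carbon's bonds:
C1: 1C, 3N → 0 + 3 = +3
C2: 2C, 2H → 0 − 2 = -2
C3: 2C, 1F, 1Cl → 0 + 1 + 1 = +2
C4: 2C, 2H → 0 − 2 = -2
C5: 1C, 1H, 2F → 0 − 1 + 2 = +1
The most oxidised carbon is C1 at +3.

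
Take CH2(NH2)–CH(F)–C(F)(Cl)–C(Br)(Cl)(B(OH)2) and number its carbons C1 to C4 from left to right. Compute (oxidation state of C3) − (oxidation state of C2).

C3: 2C, 1F, 1Cl → 0 + 1 + 1 = +2
C2: 2C, 1H, 1F → 0 − 1 + 1 = 0
Difference: +2 − (0) = +2.

+2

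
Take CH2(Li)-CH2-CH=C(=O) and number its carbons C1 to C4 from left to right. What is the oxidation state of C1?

-3

C1 has one bond to C (0), one bond to Li (-1), one bond to H (-1), one bond to H (-1).
Oxidation state = 0 − 1 − 1 − 1 = -3.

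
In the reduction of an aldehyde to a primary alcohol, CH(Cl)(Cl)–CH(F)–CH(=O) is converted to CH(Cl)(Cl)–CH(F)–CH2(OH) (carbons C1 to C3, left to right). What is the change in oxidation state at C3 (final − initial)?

Before: C3 has 1 bond to C, 1 bond to H, 2 bonds to O → oxidation state +1.
After: C3 has 1 bond to C, 2 bonds to H, 1 bond to O → oxidation state -1.
Δ = -1 − (+1) = -2, so this is a reduction at C3.

-2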